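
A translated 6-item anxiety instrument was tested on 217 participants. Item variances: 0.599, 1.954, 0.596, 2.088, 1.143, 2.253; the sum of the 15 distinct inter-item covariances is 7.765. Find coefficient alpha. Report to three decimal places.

ΣVar(i) = 0.599 + 1.954 + 0.596 + 2.088 + 1.143 + 2.253 = 8.633
Sum of distinct covariances = 7.765
σ²_T = ΣVar(i) + 2·Σcov = 8.633 + 2 × 7.765 = 24.163
α = (6/5)·(1 − 8.633/24.163) = 0.771

α = 0.771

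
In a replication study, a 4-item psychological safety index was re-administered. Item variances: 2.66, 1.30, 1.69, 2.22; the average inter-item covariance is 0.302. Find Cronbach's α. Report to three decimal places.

Cronbach's α = 0.420

Σσ²ᵢ = 2.66 + 1.30 + 1.69 + 2.22 = 7.87
Sum of the 6 distinct covariances = 6 × 0.302 = 1.812
σ²_total = Σσ²ᵢ + 2·Σcov = 7.87 + 2 × 1.812 = 11.494
α = (4/3)·(1 − 7.87/11.494) = 0.420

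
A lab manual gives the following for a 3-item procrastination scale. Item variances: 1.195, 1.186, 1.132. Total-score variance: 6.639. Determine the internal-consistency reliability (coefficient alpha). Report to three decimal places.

Σσ²ᵢ = 1.195 + 1.186 + 1.132 = 3.513
α = (k/(k−1))·(1 − Σσ²ᵢ/Var(T)) = (3/2)·(1 − 3.513/6.639) = 0.706

coefficient alpha = 0.706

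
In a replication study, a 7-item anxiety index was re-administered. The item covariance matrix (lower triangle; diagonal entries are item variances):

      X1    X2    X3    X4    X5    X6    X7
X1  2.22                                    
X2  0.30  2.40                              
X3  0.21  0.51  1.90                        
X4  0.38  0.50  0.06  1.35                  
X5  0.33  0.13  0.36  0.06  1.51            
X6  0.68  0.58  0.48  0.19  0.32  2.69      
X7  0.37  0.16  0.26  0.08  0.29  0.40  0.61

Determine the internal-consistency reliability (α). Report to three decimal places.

α = 0.597

ΣVar(i) = 2.22 + 2.40 + 1.90 + 1.35 + 1.51 + 2.69 + 0.61 = 12.68
Σ_{i<j} σ_ij = 6.65
σ²_total = 12.68 + 2 × 6.65 = 25.98
α = (k/(k−1))·(1 − ΣVar(i)/σ²_total) = (7/6)·(1 − 12.68/25.98) = 0.597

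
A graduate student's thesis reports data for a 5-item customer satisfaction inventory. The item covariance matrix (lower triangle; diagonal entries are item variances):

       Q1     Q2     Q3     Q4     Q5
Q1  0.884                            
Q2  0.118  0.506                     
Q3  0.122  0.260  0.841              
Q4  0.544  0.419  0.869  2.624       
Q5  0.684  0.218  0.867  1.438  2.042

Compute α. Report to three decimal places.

Σσᵢ² = 0.884 + 0.506 + 0.841 + 2.624 + 2.042 = 6.897
Sum of off-diagonal covariances = 5.539
σ²_T = 6.897 + 2 × 5.539 = 17.975
α = (k/(k−1))·(1 − Σσᵢ²/σ²_T) = (5/4)·(1 − 6.897/17.975) = 0.770

α = 0.770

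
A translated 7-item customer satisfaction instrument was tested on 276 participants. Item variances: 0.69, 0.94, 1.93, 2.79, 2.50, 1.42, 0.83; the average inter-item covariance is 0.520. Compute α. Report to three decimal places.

α = 0.774

ΣVar(i) = 0.69 + 0.94 + 1.93 + 2.79 + 2.50 + 1.42 + 0.83 = 11.10
Sum of the 21 distinct covariances = 21 × 0.520 = 10.920
total variance = ΣVar(i) + 2·Σcov = 11.10 + 2 × 10.920 = 32.940
α = (7/6)·(1 − 11.10/32.940) = 0.774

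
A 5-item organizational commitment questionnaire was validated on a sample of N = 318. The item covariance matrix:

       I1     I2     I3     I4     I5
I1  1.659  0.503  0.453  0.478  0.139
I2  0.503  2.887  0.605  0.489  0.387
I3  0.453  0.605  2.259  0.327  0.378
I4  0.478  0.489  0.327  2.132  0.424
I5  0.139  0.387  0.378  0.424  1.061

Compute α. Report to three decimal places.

α = 0.569

sum of item variances = 1.659 + 2.887 + 2.259 + 2.132 + 1.061 = 9.998
Sum of off-diagonal covariances = 4.183
σ²_T = 9.998 + 2 × 4.183 = 18.364
α = (k/(k−1))·(1 − sum of item variances/σ²_T) = (5/4)·(1 − 9.998/18.364) = 0.569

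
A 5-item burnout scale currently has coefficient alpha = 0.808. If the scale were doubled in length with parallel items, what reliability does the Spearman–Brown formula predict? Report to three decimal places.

predicted reliability = 0.894

Length factor m = 2
α' = m·α / (1 + (m−1)·α)
   = 2 × 0.808 / (1 + (2 − 1) × 0.808)
   = 1.6160 / 1.8080 = 0.894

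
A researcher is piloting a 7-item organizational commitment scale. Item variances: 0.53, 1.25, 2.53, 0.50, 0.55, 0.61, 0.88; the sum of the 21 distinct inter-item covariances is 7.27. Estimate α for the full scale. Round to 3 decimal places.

sum of item variances = 0.53 + 1.25 + 2.53 + 0.50 + 0.55 + 0.61 + 0.88 = 6.85
Sum of distinct covariances = 7.27
σ²_T = sum of item variances + 2·Σcov = 6.85 + 2 × 7.27 = 21.39
α = (7/6)·(1 − 6.85/21.39) = 0.793

α = 0.793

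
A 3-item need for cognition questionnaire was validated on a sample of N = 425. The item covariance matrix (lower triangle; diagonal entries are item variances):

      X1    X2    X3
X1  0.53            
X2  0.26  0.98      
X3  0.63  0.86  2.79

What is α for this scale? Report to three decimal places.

α = 0.673

sum of item variances = 0.53 + 0.98 + 2.79 = 4.30
Σ_{i<j} σ_ij = 1.75
σ²_T = 4.30 + 2 × 1.75 = 7.80
α = (k/(k−1))·(1 − sum of item variances/σ²_T) = (3/2)·(1 − 4.30/7.80) = 0.673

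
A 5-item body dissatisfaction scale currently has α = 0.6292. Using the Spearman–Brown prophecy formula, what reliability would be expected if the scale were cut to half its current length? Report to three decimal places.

predicted reliability = 0.459

Length factor m = 1/2
α' = m·α / (1 − (1−m)·α)
   = 1/2 × 0.6292 / (1 − (1 − 1/2) × 0.6292)
   = 0.3146 / 0.6854 = 0.459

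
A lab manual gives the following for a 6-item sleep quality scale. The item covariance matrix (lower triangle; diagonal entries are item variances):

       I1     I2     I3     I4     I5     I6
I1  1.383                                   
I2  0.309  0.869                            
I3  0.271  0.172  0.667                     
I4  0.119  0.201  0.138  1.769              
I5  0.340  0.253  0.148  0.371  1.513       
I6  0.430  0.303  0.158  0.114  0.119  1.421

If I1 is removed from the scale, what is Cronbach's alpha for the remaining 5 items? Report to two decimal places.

Remaining items: I2, I3, I4, I5, I6 (k = 5).
Σσ²ᵢ = 0.869 + 0.667 + 1.769 + 1.513 + 1.421 = 6.239
σ²_T = 6.239 + 2 × 1.977 = 10.193
α (item deleted) = (5/4)·(1 − 6.239/10.193) = 0.48

Cronbach's alpha = 0.48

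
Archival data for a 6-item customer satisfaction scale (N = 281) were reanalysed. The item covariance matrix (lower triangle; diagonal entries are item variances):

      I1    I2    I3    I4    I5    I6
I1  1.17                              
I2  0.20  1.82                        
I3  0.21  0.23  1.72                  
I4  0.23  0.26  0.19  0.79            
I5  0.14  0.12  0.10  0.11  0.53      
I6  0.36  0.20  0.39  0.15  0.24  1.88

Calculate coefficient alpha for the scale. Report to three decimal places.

α = 0.530

Σσᵢ² = 1.17 + 1.82 + 1.72 + 0.79 + 0.53 + 1.88 = 7.91
Sum of off-diagonal covariances = 3.13
Var(T) = 7.91 + 2 × 3.13 = 14.17
α = (k/(k−1))·(1 − Σσᵢ²/Var(T)) = (6/5)·(1 − 7.91/14.17) = 0.530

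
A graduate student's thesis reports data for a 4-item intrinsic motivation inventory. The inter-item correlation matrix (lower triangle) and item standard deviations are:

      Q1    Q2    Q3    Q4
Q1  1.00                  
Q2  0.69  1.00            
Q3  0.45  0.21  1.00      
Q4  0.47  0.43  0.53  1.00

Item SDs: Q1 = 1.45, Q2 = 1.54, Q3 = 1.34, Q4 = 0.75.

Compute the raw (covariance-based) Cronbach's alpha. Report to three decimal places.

Σσ²ᵢ = 1.45² + 1.54² + 1.34² + 0.75² = 6.8322
Covariances σ_ij = r_ij · s_i · s_j:
  σ(Q1,Q2) = 0.69 × 1.45 × 1.54 = 1.5408
  σ(Q1,Q3) = 0.45 × 1.45 × 1.34 = 0.8743
  σ(Q1,Q4) = 0.47 × 1.45 × 0.75 = 0.5111
  σ(Q2,Q3) = 0.21 × 1.54 × 1.34 = 0.4334
  σ(Q2,Q4) = 0.43 × 1.54 × 0.75 = 0.4967
  σ(Q3,Q4) = 0.53 × 1.34 × 0.75 = 0.5327
σ²_T = Σσ²ᵢ + 2·Σσ_ij = 6.8322 + 2 × 4.3890 = 15.6102
α = (4/3)·(1 − 6.8322/15.6102) = 0.750

Cronbach's alpha = 0.750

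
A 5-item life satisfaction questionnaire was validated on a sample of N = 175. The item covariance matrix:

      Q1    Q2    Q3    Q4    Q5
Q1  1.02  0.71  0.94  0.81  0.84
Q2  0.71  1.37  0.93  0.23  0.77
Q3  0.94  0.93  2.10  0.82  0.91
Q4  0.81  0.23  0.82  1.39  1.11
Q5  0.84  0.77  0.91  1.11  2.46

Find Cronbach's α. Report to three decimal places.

α = 0.824

ΣVar(i) = 1.02 + 1.37 + 2.10 + 1.39 + 2.46 = 8.34
Sum of the distinct covariances = 8.07
σ²_T = 8.34 + 2 × 8.07 = 24.48
α = (k/(k−1))·(1 − ΣVar(i)/σ²_T) = (5/4)·(1 − 8.34/24.48) = 0.824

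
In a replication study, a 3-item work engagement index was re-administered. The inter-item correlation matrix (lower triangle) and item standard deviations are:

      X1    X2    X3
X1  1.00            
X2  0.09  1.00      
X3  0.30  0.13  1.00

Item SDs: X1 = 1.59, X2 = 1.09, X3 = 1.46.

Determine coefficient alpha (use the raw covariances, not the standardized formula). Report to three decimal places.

α = 0.399

Σσ²ᵢ = 1.59² + 1.09² + 1.46² = 5.8478
Covariances σ_ij = r_ij · s_i · s_j:
  σ(X1,X2) = 0.09 × 1.59 × 1.09 = 0.1560
  σ(X1,X3) = 0.30 × 1.59 × 1.46 = 0.6964
  σ(X2,X3) = 0.13 × 1.09 × 1.46 = 0.2069
σ²_T = Σσ²ᵢ + 2·Σσ_ij = 5.8478 + 2 × 1.0593 = 7.9664
α = (3/2)·(1 − 5.8478/7.9664) = 0.399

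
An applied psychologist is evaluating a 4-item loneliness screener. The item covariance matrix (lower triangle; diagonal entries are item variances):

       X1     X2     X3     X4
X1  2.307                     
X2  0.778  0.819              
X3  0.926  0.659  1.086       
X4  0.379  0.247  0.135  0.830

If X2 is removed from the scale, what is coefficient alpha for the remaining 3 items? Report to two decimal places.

α = 0.61

Remaining items: X1, X3, X4 (k = 3).
Σσᵢ² = 2.307 + 1.086 + 0.830 = 4.223
σ²_total = 4.223 + 2 × 1.440 = 7.103
α (item deleted) = (3/2)·(1 − 4.223/7.103) = 0.61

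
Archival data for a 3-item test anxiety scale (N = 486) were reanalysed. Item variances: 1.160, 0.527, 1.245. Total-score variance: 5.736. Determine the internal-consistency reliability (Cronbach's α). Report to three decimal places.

Σσ²ᵢ = 1.160 + 0.527 + 1.245 = 2.932
α = (k/(k−1))·(1 − Σσ²ᵢ/σ²_total) = (3/2)·(1 − 2.932/5.736) = 0.733

α = 0.733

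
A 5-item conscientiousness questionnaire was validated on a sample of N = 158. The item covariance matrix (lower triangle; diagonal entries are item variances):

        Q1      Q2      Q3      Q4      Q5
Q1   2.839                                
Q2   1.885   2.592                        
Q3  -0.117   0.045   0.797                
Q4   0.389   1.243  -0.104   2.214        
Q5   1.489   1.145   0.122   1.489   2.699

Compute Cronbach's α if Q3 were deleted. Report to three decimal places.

α = 0.795

Remaining items: Q1, Q2, Q4, Q5 (k = 4).
ΣVar(i) = 2.839 + 2.592 + 2.214 + 2.699 = 10.344
σ²_total = 10.344 + 2 × 7.640 = 25.624
α (item deleted) = (4/3)·(1 − 10.344/25.624) = 0.795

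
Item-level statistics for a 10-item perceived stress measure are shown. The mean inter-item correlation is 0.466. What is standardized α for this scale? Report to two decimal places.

Standardized α = k·r̄ / (1 + (k−1)·r̄) = 10 × 0.466 / (1 + 9 × 0.466)
  = 4.6600 / 5.1940 = 0.90

standardized α = 0.90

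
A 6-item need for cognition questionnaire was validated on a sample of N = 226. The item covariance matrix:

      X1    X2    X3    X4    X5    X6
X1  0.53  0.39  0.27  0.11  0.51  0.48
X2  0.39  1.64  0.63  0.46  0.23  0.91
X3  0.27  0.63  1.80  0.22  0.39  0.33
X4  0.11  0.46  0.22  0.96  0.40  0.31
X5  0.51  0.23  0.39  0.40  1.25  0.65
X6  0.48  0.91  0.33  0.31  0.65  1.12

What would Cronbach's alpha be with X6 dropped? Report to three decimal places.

Remaining items: X1, X2, X3, X4, X5 (k = 5).
Σσᵢ² = 0.53 + 1.64 + 1.80 + 0.96 + 1.25 = 6.18
σ²_total = 6.18 + 2 × 3.61 = 13.40
α (item deleted) = (5/4)·(1 − 6.18/13.40) = 0.674

Cronbach's alpha = 0.674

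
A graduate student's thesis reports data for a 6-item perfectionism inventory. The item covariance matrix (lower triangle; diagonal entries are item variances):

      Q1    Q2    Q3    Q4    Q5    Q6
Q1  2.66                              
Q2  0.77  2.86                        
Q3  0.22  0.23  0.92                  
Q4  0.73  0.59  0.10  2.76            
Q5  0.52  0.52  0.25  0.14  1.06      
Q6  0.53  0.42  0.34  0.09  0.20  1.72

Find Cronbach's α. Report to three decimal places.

sum of item variances = 2.66 + 2.86 + 0.92 + 2.76 + 1.06 + 1.72 = 11.98
Sum of off-diagonal covariances = 5.65
Var(T) = 11.98 + 2 × 5.65 = 23.28
α = (k/(k−1))·(1 − sum of item variances/Var(T)) = (6/5)·(1 − 11.98/23.28) = 0.582

Cronbach's α = 0.582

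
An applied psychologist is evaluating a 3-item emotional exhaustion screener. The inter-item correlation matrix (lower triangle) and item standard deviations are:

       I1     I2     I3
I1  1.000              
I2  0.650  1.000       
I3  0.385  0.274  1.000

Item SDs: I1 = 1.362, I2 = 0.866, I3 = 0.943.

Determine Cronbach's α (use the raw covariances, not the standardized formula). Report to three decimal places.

Cronbach's α = 0.689

Σσ²ᵢ = 1.362² + 0.866² + 0.943² = 3.4942
Covariances σ_ij = r_ij · s_i · s_j:
  σ(I1,I2) = 0.650 × 1.362 × 0.866 = 0.7667
  σ(I1,I3) = 0.385 × 1.362 × 0.943 = 0.4945
  σ(I2,I3) = 0.274 × 0.866 × 0.943 = 0.2238
σ²_T = Σσ²ᵢ + 2·Σσ_ij = 3.4942 + 2 × 1.4850 = 6.4642
α = (3/2)·(1 − 3.4942/6.4642) = 0.689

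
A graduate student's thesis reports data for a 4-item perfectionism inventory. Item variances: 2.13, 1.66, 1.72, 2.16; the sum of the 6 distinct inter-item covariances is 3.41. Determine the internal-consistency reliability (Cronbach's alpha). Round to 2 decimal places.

α = 0.63

sum of item variances = 2.13 + 1.66 + 1.72 + 2.16 = 7.67
Sum of distinct covariances = 3.41
σ²_total = sum of item variances + 2·Σcov = 7.67 + 2 × 3.41 = 14.49
α = (4/3)·(1 − 7.67/14.49) = 0.63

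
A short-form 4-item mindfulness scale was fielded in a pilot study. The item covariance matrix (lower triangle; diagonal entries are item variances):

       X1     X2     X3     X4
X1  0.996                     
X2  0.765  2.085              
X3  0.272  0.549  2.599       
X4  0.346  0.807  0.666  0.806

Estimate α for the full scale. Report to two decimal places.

α = 0.68

Σσ²ᵢ = 0.996 + 2.085 + 2.599 + 0.806 = 6.486
Sum of off-diagonal covariances = 3.405
total variance = 6.486 + 2 × 3.405 = 13.296
α = (k/(k−1))·(1 − Σσ²ᵢ/total variance) = (4/3)·(1 − 6.486/13.296) = 0.68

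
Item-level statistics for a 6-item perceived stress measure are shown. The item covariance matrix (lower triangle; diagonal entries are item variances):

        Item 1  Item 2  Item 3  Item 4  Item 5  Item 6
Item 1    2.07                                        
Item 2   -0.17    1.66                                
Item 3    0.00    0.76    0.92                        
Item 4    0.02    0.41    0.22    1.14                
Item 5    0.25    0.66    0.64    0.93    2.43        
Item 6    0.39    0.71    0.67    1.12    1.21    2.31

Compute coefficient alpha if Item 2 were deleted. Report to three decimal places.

Remaining items: Item 1, Item 3, Item 4, Item 5, Item 6 (k = 5).
Σσᵢ² = 2.07 + 0.92 + 1.14 + 2.43 + 2.31 = 8.87
total variance = 8.87 + 2 × 5.45 = 19.77
α (item deleted) = (5/4)·(1 − 8.87/19.77) = 0.689

coefficient alpha = 0.689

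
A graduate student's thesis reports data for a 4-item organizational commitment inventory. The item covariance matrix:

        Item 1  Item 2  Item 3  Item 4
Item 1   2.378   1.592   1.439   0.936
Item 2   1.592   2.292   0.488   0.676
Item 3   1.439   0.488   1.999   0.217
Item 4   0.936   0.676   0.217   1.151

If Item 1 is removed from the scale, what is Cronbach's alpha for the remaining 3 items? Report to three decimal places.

Remaining items: Item 2, Item 3, Item 4 (k = 3).
Σσ²ᵢ = 2.292 + 1.999 + 1.151 = 5.442
σ²_total = 5.442 + 2 × 1.381 = 8.204
α (item deleted) = (3/2)·(1 − 5.442/8.204) = 0.505

Cronbach's alpha = 0.505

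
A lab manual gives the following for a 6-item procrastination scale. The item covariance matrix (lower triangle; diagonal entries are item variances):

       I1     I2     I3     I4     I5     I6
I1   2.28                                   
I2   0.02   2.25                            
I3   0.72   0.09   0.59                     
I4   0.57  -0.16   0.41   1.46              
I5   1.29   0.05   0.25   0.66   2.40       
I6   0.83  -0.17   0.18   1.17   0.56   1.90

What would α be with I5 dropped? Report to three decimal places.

α = 0.579

Remaining items: I1, I2, I3, I4, I6 (k = 5).
Σσᵢ² = 2.28 + 2.25 + 0.59 + 1.46 + 1.90 = 8.48
Var(T) = 8.48 + 2 × 3.66 = 15.80
α (item deleted) = (5/4)·(1 − 8.48/15.80) = 0.579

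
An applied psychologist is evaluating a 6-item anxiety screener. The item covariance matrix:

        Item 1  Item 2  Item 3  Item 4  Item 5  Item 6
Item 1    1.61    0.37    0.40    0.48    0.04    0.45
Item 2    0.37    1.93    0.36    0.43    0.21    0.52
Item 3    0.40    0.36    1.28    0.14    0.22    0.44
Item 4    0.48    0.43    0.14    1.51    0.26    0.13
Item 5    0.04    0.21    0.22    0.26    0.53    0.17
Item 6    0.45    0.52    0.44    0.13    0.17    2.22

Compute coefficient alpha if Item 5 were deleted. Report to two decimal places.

Remaining items: Item 1, Item 2, Item 3, Item 4, Item 6 (k = 5).
sum of item variances = 1.61 + 1.93 + 1.28 + 1.51 + 2.22 = 8.55
σ²_T = 8.55 + 2 × 3.72 = 15.99
α (item deleted) = (5/4)·(1 − 8.55/15.99) = 0.58

α = 0.58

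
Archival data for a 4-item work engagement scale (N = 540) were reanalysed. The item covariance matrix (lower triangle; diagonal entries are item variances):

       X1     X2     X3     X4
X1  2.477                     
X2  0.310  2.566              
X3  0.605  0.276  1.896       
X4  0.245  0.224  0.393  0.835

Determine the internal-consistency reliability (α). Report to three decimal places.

Σσᵢ² = 2.477 + 2.566 + 1.896 + 0.835 = 7.774
Σ_{i<j} σ_ij = 2.053
σ²_total = 7.774 + 2 × 2.053 = 11.880
α = (k/(k−1))·(1 − Σσᵢ²/σ²_total) = (4/3)·(1 − 7.774/11.880) = 0.461

α = 0.461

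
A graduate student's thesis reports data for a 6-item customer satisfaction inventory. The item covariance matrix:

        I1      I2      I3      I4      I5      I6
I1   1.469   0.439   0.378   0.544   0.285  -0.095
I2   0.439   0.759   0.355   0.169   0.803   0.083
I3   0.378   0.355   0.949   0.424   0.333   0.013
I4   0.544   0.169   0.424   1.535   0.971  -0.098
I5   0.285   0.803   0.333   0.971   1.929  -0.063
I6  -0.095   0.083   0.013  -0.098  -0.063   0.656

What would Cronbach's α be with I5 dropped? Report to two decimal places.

Remaining items: I1, I2, I3, I4, I6 (k = 5).
ΣVar(i) = 1.469 + 0.759 + 0.949 + 1.535 + 0.656 = 5.368
σ²_total = 5.368 + 2 × 2.212 = 9.792
α (item deleted) = (5/4)·(1 − 5.368/9.792) = 0.56

Cronbach's α = 0.56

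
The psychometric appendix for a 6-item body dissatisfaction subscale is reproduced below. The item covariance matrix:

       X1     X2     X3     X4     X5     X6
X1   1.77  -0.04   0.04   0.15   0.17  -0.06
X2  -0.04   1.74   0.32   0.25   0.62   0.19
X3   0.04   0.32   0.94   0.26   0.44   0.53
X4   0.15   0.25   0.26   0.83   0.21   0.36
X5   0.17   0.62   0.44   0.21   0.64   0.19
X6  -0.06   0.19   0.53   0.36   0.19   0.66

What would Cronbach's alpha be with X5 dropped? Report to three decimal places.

Remaining items: X1, X2, X3, X4, X6 (k = 5).
ΣVar(i) = 1.77 + 1.74 + 0.94 + 0.83 + 0.66 = 5.94
σ²_total = 5.94 + 2 × 2.00 = 9.94
α (item deleted) = (5/4)·(1 − 5.94/9.94) = 0.503

Cronbach's alpha = 0.503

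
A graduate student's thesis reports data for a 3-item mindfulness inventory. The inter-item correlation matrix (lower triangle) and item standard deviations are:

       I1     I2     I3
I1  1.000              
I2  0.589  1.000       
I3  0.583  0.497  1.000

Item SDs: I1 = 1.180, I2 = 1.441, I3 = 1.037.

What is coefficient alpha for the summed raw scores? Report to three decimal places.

coefficient alpha = 0.779

Σσ²ᵢ = 1.180² + 1.441² + 1.037² = 4.5442
Covariances σ_ij = r_ij · s_i · s_j:
  σ(I1,I2) = 0.589 × 1.180 × 1.441 = 1.0015
  σ(I1,I3) = 0.583 × 1.180 × 1.037 = 0.7134
  σ(I2,I3) = 0.497 × 1.441 × 1.037 = 0.7427
σ²_T = Σσ²ᵢ + 2·Σσ_ij = 4.5442 + 2 × 2.4576 = 9.4594
α = (3/2)·(1 − 4.5442/9.4594) = 0.779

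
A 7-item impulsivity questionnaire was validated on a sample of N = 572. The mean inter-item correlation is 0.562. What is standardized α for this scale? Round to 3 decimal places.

α = 0.900

Standardized α = k·r̄ / (1 + (k−1)·r̄) = 7 × 0.562 / (1 + 6 × 0.562)
  = 3.9340 / 4.3720 = 0.900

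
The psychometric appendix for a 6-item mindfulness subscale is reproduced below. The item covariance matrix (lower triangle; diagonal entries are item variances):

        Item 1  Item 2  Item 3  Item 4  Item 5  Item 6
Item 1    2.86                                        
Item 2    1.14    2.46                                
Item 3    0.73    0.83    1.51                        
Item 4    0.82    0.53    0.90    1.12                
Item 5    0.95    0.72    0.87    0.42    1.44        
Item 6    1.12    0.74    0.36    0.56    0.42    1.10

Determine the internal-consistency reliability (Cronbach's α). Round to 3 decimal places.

α = 0.815

Σσᵢ² = 2.86 + 2.46 + 1.51 + 1.12 + 1.44 + 1.10 = 10.49
Sum of off-diagonal covariances = 11.11
Var(T) = 10.49 + 2 × 11.11 = 32.71
α = (k/(k−1))·(1 − Σσᵢ²/Var(T)) = (6/5)·(1 − 10.49/32.71) = 0.815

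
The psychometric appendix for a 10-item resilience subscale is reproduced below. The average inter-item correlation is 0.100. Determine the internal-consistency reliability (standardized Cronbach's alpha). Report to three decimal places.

Standardized α = k·r̄ / (1 + (k−1)·r̄) = 10 × 0.100 / (1 + 9 × 0.100)
  = 1.0000 / 1.9000 = 0.526

standardized Cronbach's alpha = 0.526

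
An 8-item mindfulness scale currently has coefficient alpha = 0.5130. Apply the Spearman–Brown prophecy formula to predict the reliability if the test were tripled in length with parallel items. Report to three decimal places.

predicted reliability = 0.760

Length factor m = 3
α' = m·α / (1 + (m−1)·α)
   = 3 × 0.5130 / (1 + (3 − 1) × 0.5130)
   = 1.5390 / 2.0260 = 0.760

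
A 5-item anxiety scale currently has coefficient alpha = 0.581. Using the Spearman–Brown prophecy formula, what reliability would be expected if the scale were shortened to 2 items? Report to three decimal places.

predicted reliability = 0.357

Length factor m = 2/5 = 0.4000
α' = m·α / (1 − (1−m)·α)
   = 2/5 × 0.581 / (1 − (1 − 2/5) × 0.581)
   = 0.2324 / 0.6514 = 0.357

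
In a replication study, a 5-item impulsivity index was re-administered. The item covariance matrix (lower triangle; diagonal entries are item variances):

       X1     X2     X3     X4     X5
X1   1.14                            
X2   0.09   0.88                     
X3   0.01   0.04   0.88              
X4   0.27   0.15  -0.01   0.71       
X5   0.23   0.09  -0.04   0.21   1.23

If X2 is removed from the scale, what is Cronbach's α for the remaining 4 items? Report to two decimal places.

α = 0.34

Remaining items: X1, X3, X4, X5 (k = 4).
ΣVar(i) = 1.14 + 0.88 + 0.71 + 1.23 = 3.96
σ²_total = 3.96 + 2 × 0.67 = 5.30
α (item deleted) = (4/3)·(1 − 3.96/5.30) = 0.34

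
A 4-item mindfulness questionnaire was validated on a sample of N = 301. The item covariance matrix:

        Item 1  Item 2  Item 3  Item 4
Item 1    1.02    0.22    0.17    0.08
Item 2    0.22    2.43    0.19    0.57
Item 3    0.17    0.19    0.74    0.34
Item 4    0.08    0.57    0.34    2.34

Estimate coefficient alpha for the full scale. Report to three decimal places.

Σσ²ᵢ = 1.02 + 2.43 + 0.74 + 2.34 = 6.53
Sum of the distinct covariances = 1.57
σ²_T = 6.53 + 2 × 1.57 = 9.67
α = (k/(k−1))·(1 − Σσ²ᵢ/σ²_T) = (4/3)·(1 − 6.53/9.67) = 0.433

α = 0.433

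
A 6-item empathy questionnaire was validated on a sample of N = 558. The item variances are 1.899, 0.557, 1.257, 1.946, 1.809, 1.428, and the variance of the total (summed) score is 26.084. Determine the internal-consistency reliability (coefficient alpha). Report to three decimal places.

sum of item variances = 1.899 + 0.557 + 1.257 + 1.946 + 1.809 + 1.428 = 8.896
α = (k/(k−1))·(1 − sum of item variances/σ²_T) = (6/5)·(1 − 8.896/26.084) = 0.791

α = 0.791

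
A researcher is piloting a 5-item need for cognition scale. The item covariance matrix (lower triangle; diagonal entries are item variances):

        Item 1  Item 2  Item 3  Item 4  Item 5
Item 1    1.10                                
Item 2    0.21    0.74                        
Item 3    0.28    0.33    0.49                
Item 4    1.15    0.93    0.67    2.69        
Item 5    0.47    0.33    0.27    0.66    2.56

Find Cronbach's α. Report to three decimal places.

Σσᵢ² = 1.10 + 0.74 + 0.49 + 2.69 + 2.56 = 7.58
Σ_{i<j} σ_ij = 5.30
Var(T) = 7.58 + 2 × 5.30 = 18.18
α = (k/(k−1))·(1 − Σσᵢ²/Var(T)) = (5/4)·(1 − 7.58/18.18) = 0.729

Cronbach's α = 0.729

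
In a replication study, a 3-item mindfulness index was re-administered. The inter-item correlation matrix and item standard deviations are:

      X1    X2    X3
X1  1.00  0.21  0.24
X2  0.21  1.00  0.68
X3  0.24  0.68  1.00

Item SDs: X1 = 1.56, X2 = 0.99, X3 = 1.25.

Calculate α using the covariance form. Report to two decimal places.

Σσ²ᵢ = 1.56² + 0.99² + 1.25² = 4.9762
Covariances σ_ij = r_ij · s_i · s_j:
  σ(X1,X2) = 0.21 × 1.56 × 0.99 = 0.3243
  σ(X1,X3) = 0.24 × 1.56 × 1.25 = 0.4680
  σ(X2,X3) = 0.68 × 0.99 × 1.25 = 0.8415
σ²_T = Σσ²ᵢ + 2·Σσ_ij = 4.9762 + 2 × 1.6338 = 8.2438
α = (3/2)·(1 − 4.9762/8.2438) = 0.59

α = 0.59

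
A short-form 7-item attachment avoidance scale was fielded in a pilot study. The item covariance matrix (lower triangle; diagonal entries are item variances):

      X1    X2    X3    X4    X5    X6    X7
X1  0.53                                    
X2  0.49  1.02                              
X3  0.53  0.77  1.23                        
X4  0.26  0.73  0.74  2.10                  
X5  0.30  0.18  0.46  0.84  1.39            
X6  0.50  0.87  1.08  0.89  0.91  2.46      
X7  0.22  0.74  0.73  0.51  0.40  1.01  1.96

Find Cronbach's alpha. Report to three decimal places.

Σσ²ᵢ = 0.53 + 1.02 + 1.23 + 2.10 + 1.39 + 2.46 + 1.96 = 10.69
Σ_{i<j} σ_ij = 13.16
σ²_total = 10.69 + 2 × 13.16 = 37.01
α = (k/(k−1))·(1 − Σσ²ᵢ/σ²_total) = (7/6)·(1 − 10.69/37.01) = 0.830

α = 0.830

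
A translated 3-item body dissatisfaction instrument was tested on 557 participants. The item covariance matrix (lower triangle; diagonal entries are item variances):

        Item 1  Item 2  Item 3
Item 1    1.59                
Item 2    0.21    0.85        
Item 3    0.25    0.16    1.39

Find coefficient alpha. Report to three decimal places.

sum of item variances = 1.59 + 0.85 + 1.39 = 3.83
Sum of the distinct covariances = 0.62
Var(T) = 3.83 + 2 × 0.62 = 5.07
α = (k/(k−1))·(1 − sum of item variances/Var(T)) = (3/2)·(1 − 3.83/5.07) = 0.367

coefficient alpha = 0.367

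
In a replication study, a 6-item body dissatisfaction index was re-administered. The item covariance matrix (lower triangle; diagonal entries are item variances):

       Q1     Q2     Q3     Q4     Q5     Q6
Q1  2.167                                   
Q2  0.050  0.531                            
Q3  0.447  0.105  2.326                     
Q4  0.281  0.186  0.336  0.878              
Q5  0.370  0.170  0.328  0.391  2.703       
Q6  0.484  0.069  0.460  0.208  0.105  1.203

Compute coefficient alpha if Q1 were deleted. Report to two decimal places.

α = 0.48

Remaining items: Q2, Q3, Q4, Q5, Q6 (k = 5).
Σσ²ᵢ = 0.531 + 2.326 + 0.878 + 2.703 + 1.203 = 7.641
σ²_T = 7.641 + 2 × 2.358 = 12.357
α (item deleted) = (5/4)·(1 − 7.641/12.357) = 0.48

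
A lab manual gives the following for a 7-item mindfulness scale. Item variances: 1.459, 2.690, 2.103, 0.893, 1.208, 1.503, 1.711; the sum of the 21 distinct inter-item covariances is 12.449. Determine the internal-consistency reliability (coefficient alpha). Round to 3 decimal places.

sum of item variances = 1.459 + 2.690 + 2.103 + 0.893 + 1.208 + 1.503 + 1.711 = 11.567
Sum of distinct covariances = 12.449
total variance = sum of item variances + 2·Σcov = 11.567 + 2 × 12.449 = 36.465
α = (7/6)·(1 − 11.567/36.465) = 0.797

coefficient alpha = 0.797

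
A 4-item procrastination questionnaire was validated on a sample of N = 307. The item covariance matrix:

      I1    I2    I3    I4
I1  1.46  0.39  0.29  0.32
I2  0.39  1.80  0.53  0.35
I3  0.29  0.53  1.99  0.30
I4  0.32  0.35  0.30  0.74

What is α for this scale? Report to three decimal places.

sum of item variances = 1.46 + 1.80 + 1.99 + 0.74 = 5.99
Sum of off-diagonal covariances = 2.18
σ²_total = 5.99 + 2 × 2.18 = 10.35
α = (k/(k−1))·(1 − sum of item variances/σ²_total) = (4/3)·(1 − 5.99/10.35) = 0.562

α = 0.562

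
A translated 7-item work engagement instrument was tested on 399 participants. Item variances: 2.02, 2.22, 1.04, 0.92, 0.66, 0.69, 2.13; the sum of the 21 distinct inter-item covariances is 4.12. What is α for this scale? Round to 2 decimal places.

α = 0.54

sum of item variances = 2.02 + 2.22 + 1.04 + 0.92 + 0.66 + 0.69 + 2.13 = 9.68
Sum of distinct covariances = 4.12
σ²_T = sum of item variances + 2·Σcov = 9.68 + 2 × 4.12 = 17.92
α = (7/6)·(1 − 9.68/17.92) = 0.54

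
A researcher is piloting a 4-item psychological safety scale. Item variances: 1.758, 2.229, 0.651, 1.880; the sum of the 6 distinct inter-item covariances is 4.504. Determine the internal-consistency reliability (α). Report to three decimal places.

Σσ²ᵢ = 1.758 + 2.229 + 0.651 + 1.880 = 6.518
Sum of distinct covariances = 4.504
σ²_total = Σσ²ᵢ + 2·Σcov = 6.518 + 2 × 4.504 = 15.526
α = (4/3)·(1 − 6.518/15.526) = 0.774

α = 0.774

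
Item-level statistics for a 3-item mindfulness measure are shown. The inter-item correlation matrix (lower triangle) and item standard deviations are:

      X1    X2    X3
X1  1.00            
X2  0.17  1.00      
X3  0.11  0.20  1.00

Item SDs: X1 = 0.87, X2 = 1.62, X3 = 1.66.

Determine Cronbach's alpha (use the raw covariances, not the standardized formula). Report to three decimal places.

Cronbach's alpha = 0.351

Σσ²ᵢ = 0.87² + 1.62² + 1.66² = 6.1369
Covariances σ_ij = r_ij · s_i · s_j:
  σ(X1,X2) = 0.17 × 0.87 × 1.62 = 0.2396
  σ(X1,X3) = 0.11 × 0.87 × 1.66 = 0.1589
  σ(X2,X3) = 0.20 × 1.62 × 1.66 = 0.5378
σ²_T = Σσ²ᵢ + 2·Σσ_ij = 6.1369 + 2 × 0.9363 = 8.0095
α = (3/2)·(1 − 6.1369/8.0095) = 0.351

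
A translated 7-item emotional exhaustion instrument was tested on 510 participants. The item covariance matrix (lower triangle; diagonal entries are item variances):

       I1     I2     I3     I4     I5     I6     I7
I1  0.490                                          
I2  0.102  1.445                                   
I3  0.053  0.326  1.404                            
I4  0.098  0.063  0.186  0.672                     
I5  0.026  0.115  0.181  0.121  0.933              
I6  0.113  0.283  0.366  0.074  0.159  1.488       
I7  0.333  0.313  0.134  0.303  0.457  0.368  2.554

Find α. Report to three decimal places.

α = 0.562

ΣVar(i) = 0.490 + 1.445 + 1.404 + 0.672 + 0.933 + 1.488 + 2.554 = 8.986
Sum of off-diagonal covariances = 4.174
σ²_total = 8.986 + 2 × 4.174 = 17.334
α = (k/(k−1))·(1 − ΣVar(i)/σ²_total) = (7/6)·(1 − 8.986/17.334) = 0.562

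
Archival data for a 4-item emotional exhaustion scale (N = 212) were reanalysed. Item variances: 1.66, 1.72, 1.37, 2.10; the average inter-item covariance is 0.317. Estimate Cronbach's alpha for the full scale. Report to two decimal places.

ΣVar(i) = 1.66 + 1.72 + 1.37 + 2.10 = 6.85
Sum of the 6 distinct covariances = 6 × 0.317 = 1.902
σ²_T = ΣVar(i) + 2·Σcov = 6.85 + 2 × 1.902 = 10.654
α = (4/3)·(1 − 6.85/10.654) = 0.48

α = 0.48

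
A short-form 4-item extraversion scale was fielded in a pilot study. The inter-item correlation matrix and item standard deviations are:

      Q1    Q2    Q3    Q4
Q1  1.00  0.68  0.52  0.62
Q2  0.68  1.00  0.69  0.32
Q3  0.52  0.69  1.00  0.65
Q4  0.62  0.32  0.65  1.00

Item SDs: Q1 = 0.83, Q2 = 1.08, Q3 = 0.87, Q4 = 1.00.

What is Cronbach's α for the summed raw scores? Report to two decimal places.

Σσ²ᵢ = 0.83² + 1.08² + 0.87² + 1.00² = 3.6122
Covariances σ_ij = r_ij · s_i · s_j:
  σ(Q1,Q2) = 0.68 × 0.83 × 1.08 = 0.6096
  σ(Q1,Q3) = 0.52 × 0.83 × 0.87 = 0.3755
  σ(Q1,Q4) = 0.62 × 0.83 × 1.00 = 0.5146
  σ(Q2,Q3) = 0.69 × 1.08 × 0.87 = 0.6483
  σ(Q2,Q4) = 0.32 × 1.08 × 1.00 = 0.3456
  σ(Q3,Q4) = 0.65 × 0.87 × 1.00 = 0.5655
σ²_T = Σσ²ᵢ + 2·Σσ_ij = 3.6122 + 2 × 3.0591 = 9.7304
α = (4/3)·(1 − 3.6122/9.7304) = 0.84

Cronbach's α = 0.84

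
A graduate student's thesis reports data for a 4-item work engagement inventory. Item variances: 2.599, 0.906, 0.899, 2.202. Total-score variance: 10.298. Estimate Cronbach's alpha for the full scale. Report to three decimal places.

α = 0.478

Σσᵢ² = 2.599 + 0.906 + 0.899 + 2.202 = 6.606
α = (k/(k−1))·(1 − Σσᵢ²/σ²_total) = (4/3)·(1 − 6.606/10.298) = 0.478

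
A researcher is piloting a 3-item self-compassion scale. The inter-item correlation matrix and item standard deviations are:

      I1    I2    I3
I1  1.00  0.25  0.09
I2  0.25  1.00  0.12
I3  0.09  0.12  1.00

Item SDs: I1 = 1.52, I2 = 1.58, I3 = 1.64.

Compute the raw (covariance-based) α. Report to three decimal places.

α = 0.349

Σσ²ᵢ = 1.52² + 1.58² + 1.64² = 7.4964
Covariances σ_ij = r_ij · s_i · s_j:
  σ(I1,I2) = 0.25 × 1.52 × 1.58 = 0.6004
  σ(I1,I3) = 0.09 × 1.52 × 1.64 = 0.2244
  σ(I2,I3) = 0.12 × 1.58 × 1.64 = 0.3109
σ²_T = Σσ²ᵢ + 2·Σσ_ij = 7.4964 + 2 × 1.1357 = 9.7678
α = (3/2)·(1 − 7.4964/9.7678) = 0.349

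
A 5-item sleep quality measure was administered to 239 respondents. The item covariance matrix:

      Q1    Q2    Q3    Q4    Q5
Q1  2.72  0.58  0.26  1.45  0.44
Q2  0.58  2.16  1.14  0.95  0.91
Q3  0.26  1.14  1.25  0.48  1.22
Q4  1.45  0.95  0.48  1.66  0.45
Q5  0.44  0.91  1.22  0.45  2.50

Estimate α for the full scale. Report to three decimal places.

α = 0.756

sum of item variances = 2.72 + 2.16 + 1.25 + 1.66 + 2.50 = 10.29
Σ_{i<j} σ_ij = 7.88
total variance = 10.29 + 2 × 7.88 = 26.05
α = (k/(k−1))·(1 − sum of item variances/total variance) = (5/4)·(1 − 10.29/26.05) = 0.756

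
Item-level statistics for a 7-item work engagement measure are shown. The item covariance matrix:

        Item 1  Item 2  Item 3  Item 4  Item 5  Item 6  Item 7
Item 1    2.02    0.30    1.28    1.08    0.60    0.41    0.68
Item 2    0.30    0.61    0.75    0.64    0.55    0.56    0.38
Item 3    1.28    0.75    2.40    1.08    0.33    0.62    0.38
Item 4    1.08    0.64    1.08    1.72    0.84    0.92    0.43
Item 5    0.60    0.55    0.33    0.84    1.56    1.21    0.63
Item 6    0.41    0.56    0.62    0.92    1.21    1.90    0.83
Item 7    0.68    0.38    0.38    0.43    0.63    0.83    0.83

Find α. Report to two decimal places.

sum of item variances = 2.02 + 0.61 + 2.40 + 1.72 + 1.56 + 1.90 + 0.83 = 11.04
Sum of off-diagonal covariances = 14.50
σ²_total = 11.04 + 2 × 14.50 = 40.04
α = (k/(k−1))·(1 − sum of item variances/σ²_total) = (7/6)·(1 − 11.04/40.04) = 0.84

α = 0.84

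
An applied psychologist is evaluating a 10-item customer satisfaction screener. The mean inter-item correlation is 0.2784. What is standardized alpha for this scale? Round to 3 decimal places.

standardized alpha = 0.794

Standardized α = k·r̄ / (1 + (k−1)·r̄) = 10 × 0.2784 / (1 + 9 × 0.2784)
  = 2.7840 / 3.5056 = 0.794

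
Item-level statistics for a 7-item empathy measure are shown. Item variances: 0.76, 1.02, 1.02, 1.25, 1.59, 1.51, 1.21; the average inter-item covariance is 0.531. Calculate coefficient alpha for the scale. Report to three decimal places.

Σσ²ᵢ = 0.76 + 1.02 + 1.02 + 1.25 + 1.59 + 1.51 + 1.21 = 8.36
Sum of the 21 distinct covariances = 21 × 0.531 = 11.151
σ²_T = Σσ²ᵢ + 2·Σcov = 8.36 + 2 × 11.151 = 30.662
α = (7/6)·(1 − 8.36/30.662) = 0.849

coefficient alpha = 0.849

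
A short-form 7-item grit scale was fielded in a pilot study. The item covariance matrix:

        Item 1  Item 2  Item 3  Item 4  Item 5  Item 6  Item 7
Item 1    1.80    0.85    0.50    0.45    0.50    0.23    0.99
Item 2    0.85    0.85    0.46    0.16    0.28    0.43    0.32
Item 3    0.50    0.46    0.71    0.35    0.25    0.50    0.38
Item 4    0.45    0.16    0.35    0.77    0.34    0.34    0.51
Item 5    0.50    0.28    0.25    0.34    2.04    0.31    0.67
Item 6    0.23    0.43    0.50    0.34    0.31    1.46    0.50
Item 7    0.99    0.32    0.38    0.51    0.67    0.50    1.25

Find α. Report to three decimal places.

sum of item variances = 1.80 + 0.85 + 0.71 + 0.77 + 2.04 + 1.46 + 1.25 = 8.88
Sum of off-diagonal covariances = 9.32
Var(T) = 8.88 + 2 × 9.32 = 27.52
α = (k/(k−1))·(1 − sum of item variances/Var(T)) = (7/6)·(1 − 8.88/27.52) = 0.790

α = 0.790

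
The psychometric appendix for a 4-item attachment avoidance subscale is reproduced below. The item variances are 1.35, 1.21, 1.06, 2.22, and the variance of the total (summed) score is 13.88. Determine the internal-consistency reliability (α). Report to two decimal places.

α = 0.77

Σσ²ᵢ = 1.35 + 1.21 + 1.06 + 2.22 = 5.84
α = (k/(k−1))·(1 − Σσ²ᵢ/σ²_T) = (4/3)·(1 − 5.84/13.88) = 0.77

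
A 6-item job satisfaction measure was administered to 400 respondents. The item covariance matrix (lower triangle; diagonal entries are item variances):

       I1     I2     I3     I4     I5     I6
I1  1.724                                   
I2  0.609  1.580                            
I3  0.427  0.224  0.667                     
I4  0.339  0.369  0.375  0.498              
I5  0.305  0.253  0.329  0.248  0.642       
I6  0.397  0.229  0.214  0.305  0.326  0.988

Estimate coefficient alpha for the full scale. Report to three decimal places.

α = 0.742

Σσᵢ² = 1.724 + 1.580 + 0.667 + 0.498 + 0.642 + 0.988 = 6.099
Σ_{i<j} σ_ij = 4.949
σ²_total = 6.099 + 2 × 4.949 = 15.997
α = (k/(k−1))·(1 − Σσᵢ²/σ²_total) = (6/5)·(1 − 6.099/15.997) = 0.742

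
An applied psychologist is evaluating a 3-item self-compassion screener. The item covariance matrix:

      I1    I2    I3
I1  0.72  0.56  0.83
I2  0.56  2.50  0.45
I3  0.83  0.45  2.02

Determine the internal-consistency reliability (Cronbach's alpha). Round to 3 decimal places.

Cronbach's alpha = 0.619

ΣVar(i) = 0.72 + 2.50 + 2.02 = 5.24
Σ_{i<j} σ_ij = 1.84
σ²_total = 5.24 + 2 × 1.84 = 8.92
α = (k/(k−1))·(1 − ΣVar(i)/σ²_total) = (3/2)·(1 − 5.24/8.92) = 0.619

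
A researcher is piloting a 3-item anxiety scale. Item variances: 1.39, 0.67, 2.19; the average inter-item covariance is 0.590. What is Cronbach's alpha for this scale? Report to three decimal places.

Cronbach's alpha = 0.682

ΣVar(i) = 1.39 + 0.67 + 2.19 = 4.25
Sum of the 3 distinct covariances = 3 × 0.590 = 1.770
total variance = ΣVar(i) + 2·Σcov = 4.25 + 2 × 1.770 = 7.790
α = (3/2)·(1 − 4.25/7.790) = 0.682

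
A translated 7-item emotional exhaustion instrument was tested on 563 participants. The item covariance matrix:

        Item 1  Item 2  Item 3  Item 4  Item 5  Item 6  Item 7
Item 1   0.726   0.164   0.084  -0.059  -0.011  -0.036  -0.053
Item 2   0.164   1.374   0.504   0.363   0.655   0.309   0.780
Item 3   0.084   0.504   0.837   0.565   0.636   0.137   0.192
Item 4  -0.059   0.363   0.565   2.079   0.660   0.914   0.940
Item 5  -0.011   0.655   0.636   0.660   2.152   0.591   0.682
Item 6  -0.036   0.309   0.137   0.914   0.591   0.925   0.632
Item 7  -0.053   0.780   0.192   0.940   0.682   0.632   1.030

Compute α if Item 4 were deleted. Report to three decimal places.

α = 0.719

Remaining items: Item 1, Item 2, Item 3, Item 5, Item 6, Item 7 (k = 6).
Σσᵢ² = 0.726 + 1.374 + 0.837 + 2.152 + 0.925 + 1.030 = 7.044
σ²_T = 7.044 + 2 × 5.266 = 17.576
α (item deleted) = (6/5)·(1 − 7.044/17.576) = 0.719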